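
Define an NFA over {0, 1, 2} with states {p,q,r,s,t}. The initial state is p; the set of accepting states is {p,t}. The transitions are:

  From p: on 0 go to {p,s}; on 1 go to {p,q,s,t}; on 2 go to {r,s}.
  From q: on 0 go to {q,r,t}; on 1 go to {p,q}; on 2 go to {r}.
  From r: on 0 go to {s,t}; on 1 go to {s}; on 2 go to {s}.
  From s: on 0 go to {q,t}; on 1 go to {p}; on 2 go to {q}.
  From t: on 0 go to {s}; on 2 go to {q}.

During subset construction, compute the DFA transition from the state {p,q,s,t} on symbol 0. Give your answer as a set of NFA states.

δ(p,0) = {p,s}; δ(q,0) = {q,r,t}; δ(s,0) = {q,t}; δ(t,0) = {s}.
Union: {p,q,r,s,t}.

{p,q,r,s,t}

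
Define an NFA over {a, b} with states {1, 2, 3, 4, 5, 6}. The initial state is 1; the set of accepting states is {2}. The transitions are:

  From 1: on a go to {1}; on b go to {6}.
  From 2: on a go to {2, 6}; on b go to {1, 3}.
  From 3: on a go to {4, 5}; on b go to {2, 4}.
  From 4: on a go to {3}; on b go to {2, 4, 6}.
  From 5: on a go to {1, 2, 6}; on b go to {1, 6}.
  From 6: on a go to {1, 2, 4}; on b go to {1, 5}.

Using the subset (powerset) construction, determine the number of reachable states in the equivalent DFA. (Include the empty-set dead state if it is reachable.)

Start state of the DFA: {1}.
{1} --a--> {1}  [seen]
{1} --b--> {6}  [new]
{6} --a--> {1, 2, 4}  [new]
{6} --b--> {1, 5}  [new]
{1, 2, 4} --a--> {1, 2, 3, 6}  [new]
{1, 2, 4} --b--> {1, 2, 3, 4, 6}  [new]
{1, 5} --a--> {1, 2, 6}  [new]
{1, 5} --b--> {1, 6}  [new]
{1, 2, 3, 6} --a--> {1, 2, 4, 5, 6}  [new]
{1, 2, 3, 6} --b--> {1, 2, 3, 4, 5, 6}  [new]
{1, 2, 3, 4, 6} --a--> {1, 2, 3, 4, 5, 6}  [seen]
{1, 2, 3, 4, 6} --b--> {1, 2, 3, 4, 5, 6}  [seen]
{1, 2, 6} --a--> {1, 2, 4, 6}  [new]
{1, 2, 6} --b--> {1, 3, 5, 6}  [new]
{1, 6} --a--> {1, 2, 4}  [seen]
{1, 6} --b--> {1, 5, 6}  [new]
{1, 2, 4, 5, 6} --a--> {1, 2, 3, 4, 6}  [seen]
{1, 2, 4, 5, 6} --b--> {1, 2, 3, 4, 5, 6}  [seen]
{1, 2, 3, 4, 5, 6} --a--> {1, 2, 3, 4, 5, 6}  [seen]
{1, 2, 3, 4, 5, 6} --b--> {1, 2, 3, 4, 5, 6}  [seen]
{1, 2, 4, 6} --a--> {1, 2, 3, 4, 6}  [seen]
{1, 2, 4, 6} --b--> {1, 2, 3, 4, 5, 6}  [seen]
{1, 3, 5, 6} --a--> {1, 2, 4, 5, 6}  [seen]
{1, 3, 5, 6} --b--> {1, 2, 4, 5, 6}  [seen]
{1, 5, 6} --a--> {1, 2, 4, 6}  [seen]
{1, 5, 6} --b--> {1, 5, 6}  [seen]
Reachable DFA states: {1}, {6}, {1, 2, 4}, {1, 5}, {1, 2, 3, 6}, {1, 2, 3, 4, 6}, {1, 2, 6}, {1, 6}, {1, 2, 4, 5, 6}, {1, 2, 3, 4, 5, 6}, {1, 2, 4, 6}, {1, 3, 5, 6}, {1, 5, 6}.

13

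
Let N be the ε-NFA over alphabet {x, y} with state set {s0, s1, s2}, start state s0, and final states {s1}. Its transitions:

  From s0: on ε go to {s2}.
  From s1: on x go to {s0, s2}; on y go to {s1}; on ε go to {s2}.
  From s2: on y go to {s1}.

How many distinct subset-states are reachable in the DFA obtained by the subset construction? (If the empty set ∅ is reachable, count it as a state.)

3

Start state of the DFA: {s0, s2} (ε-closure of the NFA start).
{s0, s2} --x--> ∅  [new]
{s0, s2} --y--> {s1, s2}  [new]
∅ --x--> ∅  [seen]
∅ --y--> ∅  [seen]
{s1, s2} --x--> {s0, s2}  [seen]
{s1, s2} --y--> {s1, s2}  [seen]
Reachable DFA states: {s0, s2}, ∅, {s1, s2}.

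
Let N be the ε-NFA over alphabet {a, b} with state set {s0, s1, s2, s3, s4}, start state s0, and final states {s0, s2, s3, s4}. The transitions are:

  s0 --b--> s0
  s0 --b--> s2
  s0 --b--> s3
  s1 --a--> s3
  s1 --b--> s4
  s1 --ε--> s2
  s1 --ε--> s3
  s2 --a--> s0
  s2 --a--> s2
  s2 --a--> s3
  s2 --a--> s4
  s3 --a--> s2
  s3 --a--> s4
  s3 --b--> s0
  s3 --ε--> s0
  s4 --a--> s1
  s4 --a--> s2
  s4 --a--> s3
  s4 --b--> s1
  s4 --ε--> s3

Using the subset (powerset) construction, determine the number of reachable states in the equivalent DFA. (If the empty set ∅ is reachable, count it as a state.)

Start state of the DFA: {s0} (ε-closure of the NFA start).
{s0} --a--> ∅  [new]
{s0} --b--> {s0, s2, s3}  [new]
∅ --a--> ∅  [seen]
∅ --b--> ∅  [seen]
{s0, s2, s3} --a--> {s0, s2, s3, s4}  [new]
{s0, s2, s3} --b--> {s0, s2, s3}  [seen]
{s0, s2, s3, s4} --a--> {s0, s1, s2, s3, s4}  [new]
{s0, s2, s3, s4} --b--> {s0, s1, s2, s3}  [new]
{s0, s1, s2, s3, s4} --a--> {s0, s1, s2, s3, s4}  [seen]
{s0, s1, s2, s3, s4} --b--> {s0, s1, s2, s3, s4}  [seen]
{s0, s1, s2, s3} --a--> {s0, s2, s3, s4}  [seen]
{s0, s1, s2, s3} --b--> {s0, s2, s3, s4}  [seen]
Reachable DFA states: {s0}, ∅, {s0, s2, s3}, {s0, s2, s3, s4}, {s0, s1, s2, s3, s4}, {s0, s1, s2, s3}.

6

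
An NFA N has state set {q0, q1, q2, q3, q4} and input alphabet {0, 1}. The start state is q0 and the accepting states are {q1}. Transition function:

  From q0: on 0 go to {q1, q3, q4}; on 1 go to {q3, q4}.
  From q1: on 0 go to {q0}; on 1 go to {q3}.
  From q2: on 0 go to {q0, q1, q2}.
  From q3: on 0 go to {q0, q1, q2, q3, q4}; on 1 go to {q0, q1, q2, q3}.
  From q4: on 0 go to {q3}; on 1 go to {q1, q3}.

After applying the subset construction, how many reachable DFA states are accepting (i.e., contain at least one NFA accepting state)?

3

Start state of the DFA: {q0}.
{q0} --0--> {q1, q3, q4}  [new]
{q0} --1--> {q3, q4}  [new]
{q1, q3, q4} --0--> {q0, q1, q2, q3, q4}  [new]
{q1, q3, q4} --1--> {q0, q1, q2, q3}  [new]
{q3, q4} --0--> {q0, q1, q2, q3, q4}  [seen]
{q3, q4} --1--> {q0, q1, q2, q3}  [seen]
{q0, q1, q2, q3, q4} --0--> {q0, q1, q2, q3, q4}  [seen]
{q0, q1, q2, q3, q4} --1--> {q0, q1, q2, q3, q4}  [seen]
{q0, q1, q2, q3} --0--> {q0, q1, q2, q3, q4}  [seen]
{q0, q1, q2, q3} --1--> {q0, q1, q2, q3, q4}  [seen]
Reachable DFA states: {q0}, {q1, q3, q4}, {q3, q4}, {q0, q1, q2, q3, q4}, {q0, q1, q2, q3}.
Accepting DFA states (contain an NFA accepting state): {q1, q3, q4}, {q0, q1, q2, q3, q4}, {q0, q1, q2, q3}.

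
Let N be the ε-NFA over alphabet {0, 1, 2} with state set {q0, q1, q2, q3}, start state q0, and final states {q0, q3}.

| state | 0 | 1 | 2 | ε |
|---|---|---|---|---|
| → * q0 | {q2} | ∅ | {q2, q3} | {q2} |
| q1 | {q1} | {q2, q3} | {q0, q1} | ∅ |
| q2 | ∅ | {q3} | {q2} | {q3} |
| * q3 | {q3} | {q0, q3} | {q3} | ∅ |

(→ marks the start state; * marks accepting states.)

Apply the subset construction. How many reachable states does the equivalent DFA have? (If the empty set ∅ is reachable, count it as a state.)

Start state of the DFA: {q0, q2, q3} (ε-closure of the NFA start).
{q0, q2, q3} --0--> {q2, q3}  [new]
{q0, q2, q3} --1--> {q0, q2, q3}  [seen]
{q0, q2, q3} --2--> {q2, q3}  [seen]
{q2, q3} --0--> {q3}  [new]
{q2, q3} --1--> {q0, q2, q3}  [seen]
{q2, q3} --2--> {q2, q3}  [seen]
{q3} --0--> {q3}  [seen]
{q3} --1--> {q0, q2, q3}  [seen]
{q3} --2--> {q3}  [seen]
Reachable DFA states: {q0, q2, q3}, {q2, q3}, {q3}.

3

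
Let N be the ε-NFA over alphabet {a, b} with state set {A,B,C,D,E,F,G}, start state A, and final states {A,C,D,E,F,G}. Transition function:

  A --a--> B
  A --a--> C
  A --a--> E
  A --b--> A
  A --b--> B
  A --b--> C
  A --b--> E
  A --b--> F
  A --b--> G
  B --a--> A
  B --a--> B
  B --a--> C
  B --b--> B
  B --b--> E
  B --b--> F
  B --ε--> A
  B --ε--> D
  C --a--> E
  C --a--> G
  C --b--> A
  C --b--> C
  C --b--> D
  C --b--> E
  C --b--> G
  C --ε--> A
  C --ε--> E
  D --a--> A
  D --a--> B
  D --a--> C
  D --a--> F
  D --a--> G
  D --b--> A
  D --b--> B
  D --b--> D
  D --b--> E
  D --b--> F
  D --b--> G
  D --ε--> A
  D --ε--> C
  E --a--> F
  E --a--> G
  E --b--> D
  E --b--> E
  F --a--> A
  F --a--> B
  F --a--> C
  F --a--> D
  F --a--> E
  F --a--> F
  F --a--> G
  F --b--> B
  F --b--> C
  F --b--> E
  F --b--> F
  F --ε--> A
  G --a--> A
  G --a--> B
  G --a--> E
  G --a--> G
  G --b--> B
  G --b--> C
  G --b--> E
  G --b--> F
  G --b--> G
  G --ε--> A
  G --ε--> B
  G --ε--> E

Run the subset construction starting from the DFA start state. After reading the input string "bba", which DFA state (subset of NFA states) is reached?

{A,B,C,D,E,F,G}

Start: {A}.
δ(A,b) = {A,B,C,E,F,G}.
Union: {A,B,C,E,F,G}.
ε-closure gives {A,B,C,D,E,F,G}.
After b: {A,B,C,D,E,F,G}.
δ(A,b) = {A,B,C,E,F,G}; δ(B,b) = {B,E,F}; δ(C,b) = {A,C,D,E,G}; δ(D,b) = {A,B,D,E,F,G}; δ(E,b) = {D,E}; δ(F,b) = {B,C,E,F}; δ(G,b) = {B,C,E,F,G}.
Union: {A,B,C,D,E,F,G}.
After b: {A,B,C,D,E,F,G}.
δ(A,a) = {B,C,E}; δ(B,a) = {A,B,C}; δ(C,a) = {E,G}; δ(D,a) = {A,B,C,F,G}; δ(E,a) = {F,G}; δ(F,a) = {A,B,C,D,E,F,G}; δ(G,a) = {A,B,E,G}.
Union: {A,B,C,D,E,F,G}.
After a: {A,B,C,D,E,F,G}.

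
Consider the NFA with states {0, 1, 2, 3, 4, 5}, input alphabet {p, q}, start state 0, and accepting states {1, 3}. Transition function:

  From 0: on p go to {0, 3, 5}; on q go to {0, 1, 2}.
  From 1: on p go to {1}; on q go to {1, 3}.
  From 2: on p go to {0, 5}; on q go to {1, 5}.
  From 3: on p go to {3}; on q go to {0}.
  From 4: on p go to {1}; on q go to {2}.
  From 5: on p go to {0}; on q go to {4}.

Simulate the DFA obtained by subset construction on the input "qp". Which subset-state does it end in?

{0, 1, 3, 5}

Start: {0}.
δ(0,q) = {0, 1, 2}.
Union: {0, 1, 2}.
After q: {0, 1, 2}.
δ(0,p) = {0, 3, 5}; δ(1,p) = {1}; δ(2,p) = {0, 5}.
Union: {0, 1, 3, 5}.
After p: {0, 1, 3, 5}.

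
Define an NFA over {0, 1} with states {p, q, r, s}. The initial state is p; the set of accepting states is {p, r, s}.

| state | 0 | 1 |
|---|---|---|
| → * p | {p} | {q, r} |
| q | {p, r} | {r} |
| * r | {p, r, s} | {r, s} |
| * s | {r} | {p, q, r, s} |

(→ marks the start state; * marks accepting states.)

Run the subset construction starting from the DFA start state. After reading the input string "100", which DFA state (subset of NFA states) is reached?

Start: {p}.
δ(p,1) = {q, r}.
Union: {q, r}.
After 1: {q, r}.
δ(q,0) = {p, r}; δ(r,0) = {p, r, s}.
Union: {p, r, s}.
After 0: {p, r, s}.
δ(p,0) = {p}; δ(r,0) = {p, r, s}; δ(s,0) = {r}.
Union: {p, r, s}.
After 0: {p, r, s}.

{p, r, s}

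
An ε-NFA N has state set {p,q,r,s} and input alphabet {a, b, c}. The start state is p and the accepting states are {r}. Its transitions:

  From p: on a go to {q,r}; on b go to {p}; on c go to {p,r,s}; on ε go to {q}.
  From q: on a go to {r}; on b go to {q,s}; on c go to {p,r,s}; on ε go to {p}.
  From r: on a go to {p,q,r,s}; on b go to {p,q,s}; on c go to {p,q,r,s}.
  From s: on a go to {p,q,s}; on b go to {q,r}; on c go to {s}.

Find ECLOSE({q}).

Begin with {q}.
q →ε {p}; add p.
ε-closure = {p,q}.

{p,q}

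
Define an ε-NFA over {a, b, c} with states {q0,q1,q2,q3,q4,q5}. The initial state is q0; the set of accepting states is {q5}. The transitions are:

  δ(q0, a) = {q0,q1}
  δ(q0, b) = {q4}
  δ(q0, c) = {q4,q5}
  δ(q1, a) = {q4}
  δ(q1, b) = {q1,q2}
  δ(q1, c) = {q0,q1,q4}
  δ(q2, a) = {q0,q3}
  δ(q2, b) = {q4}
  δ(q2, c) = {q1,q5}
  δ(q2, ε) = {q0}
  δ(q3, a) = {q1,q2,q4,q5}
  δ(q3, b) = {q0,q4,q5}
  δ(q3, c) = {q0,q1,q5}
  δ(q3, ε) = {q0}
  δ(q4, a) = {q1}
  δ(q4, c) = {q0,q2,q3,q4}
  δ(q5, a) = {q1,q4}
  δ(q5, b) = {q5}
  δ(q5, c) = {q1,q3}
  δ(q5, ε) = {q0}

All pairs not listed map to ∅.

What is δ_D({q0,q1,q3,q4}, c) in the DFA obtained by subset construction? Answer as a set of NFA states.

δ(q0,c) = {q4,q5}; δ(q1,c) = {q0,q1,q4}; δ(q3,c) = {q0,q1,q5}; δ(q4,c) = {q0,q2,q3,q4}.
Union: {q0,q1,q2,q3,q4,q5}.

{q0,q1,q2,q3,q4,q5}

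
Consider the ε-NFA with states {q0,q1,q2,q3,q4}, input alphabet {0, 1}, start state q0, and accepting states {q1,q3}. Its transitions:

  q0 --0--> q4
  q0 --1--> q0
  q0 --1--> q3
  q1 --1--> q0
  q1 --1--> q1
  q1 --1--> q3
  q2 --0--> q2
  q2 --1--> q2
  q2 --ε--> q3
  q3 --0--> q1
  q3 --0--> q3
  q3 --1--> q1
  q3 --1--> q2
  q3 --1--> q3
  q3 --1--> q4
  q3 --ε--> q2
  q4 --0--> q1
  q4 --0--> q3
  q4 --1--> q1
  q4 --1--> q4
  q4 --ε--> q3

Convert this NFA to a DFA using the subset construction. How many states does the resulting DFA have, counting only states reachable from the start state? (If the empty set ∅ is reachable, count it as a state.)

6

Start state of the DFA: {q0} (ε-closure of the NFA start).
{q0} --0--> {q2,q3,q4}  [new]
{q0} --1--> {q0,q2,q3}  [new]
{q2,q3,q4} --0--> {q1,q2,q3}  [new]
{q2,q3,q4} --1--> {q1,q2,q3,q4}  [new]
{q0,q2,q3} --0--> {q1,q2,q3,q4}  [seen]
{q0,q2,q3} --1--> {q0,q1,q2,q3,q4}  [new]
{q1,q2,q3} --0--> {q1,q2,q3}  [seen]
{q1,q2,q3} --1--> {q0,q1,q2,q3,q4}  [seen]
{q1,q2,q3,q4} --0--> {q1,q2,q3}  [seen]
{q1,q2,q3,q4} --1--> {q0,q1,q2,q3,q4}  [seen]
{q0,q1,q2,q3,q4} --0--> {q1,q2,q3,q4}  [seen]
{q0,q1,q2,q3,q4} --1--> {q0,q1,q2,q3,q4}  [seen]
Reachable DFA states: {q0}, {q2,q3,q4}, {q0,q2,q3}, {q1,q2,q3}, {q1,q2,q3,q4}, {q0,q1,q2,q3,q4}.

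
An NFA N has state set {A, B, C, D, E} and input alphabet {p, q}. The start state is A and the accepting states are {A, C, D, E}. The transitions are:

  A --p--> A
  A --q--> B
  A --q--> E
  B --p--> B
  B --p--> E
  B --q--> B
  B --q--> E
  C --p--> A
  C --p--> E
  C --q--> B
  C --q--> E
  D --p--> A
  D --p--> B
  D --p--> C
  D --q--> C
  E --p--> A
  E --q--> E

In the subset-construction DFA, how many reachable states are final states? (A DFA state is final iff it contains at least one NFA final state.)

3

Start state of the DFA: {A}.
{A} --p--> {A}  [seen]
{A} --q--> {B, E}  [new]
{B, E} --p--> {A, B, E}  [new]
{B, E} --q--> {B, E}  [seen]
{A, B, E} --p--> {A, B, E}  [seen]
{A, B, E} --q--> {B, E}  [seen]
Reachable DFA states: {A}, {B, E}, {A, B, E}.
Accepting DFA states (contain an NFA accepting state): {A}, {B, E}, {A, B, E}.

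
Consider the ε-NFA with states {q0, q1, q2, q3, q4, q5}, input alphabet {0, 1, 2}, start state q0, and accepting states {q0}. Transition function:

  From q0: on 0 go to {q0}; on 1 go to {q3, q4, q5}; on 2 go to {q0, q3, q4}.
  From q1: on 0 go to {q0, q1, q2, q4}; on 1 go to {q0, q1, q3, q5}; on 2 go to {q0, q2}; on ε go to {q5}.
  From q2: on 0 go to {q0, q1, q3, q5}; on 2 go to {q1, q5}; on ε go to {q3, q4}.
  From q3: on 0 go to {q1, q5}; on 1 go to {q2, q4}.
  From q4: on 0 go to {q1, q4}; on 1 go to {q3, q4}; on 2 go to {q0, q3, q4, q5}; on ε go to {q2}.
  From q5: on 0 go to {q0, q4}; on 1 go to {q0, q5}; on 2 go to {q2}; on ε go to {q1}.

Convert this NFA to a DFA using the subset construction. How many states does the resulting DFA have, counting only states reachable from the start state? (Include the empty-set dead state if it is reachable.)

4

Start state of the DFA: {q0} (ε-closure of the NFA start).
{q0} --0--> {q0}  [seen]
{q0} --1--> {q1, q2, q3, q4, q5}  [new]
{q0} --2--> {q0, q2, q3, q4}  [new]
{q1, q2, q3, q4, q5} --0--> {q0, q1, q2, q3, q4, q5}  [new]
{q1, q2, q3, q4, q5} --1--> {q0, q1, q2, q3, q4, q5}  [seen]
{q1, q2, q3, q4, q5} --2--> {q0, q1, q2, q3, q4, q5}  [seen]
{q0, q2, q3, q4} --0--> {q0, q1, q2, q3, q4, q5}  [seen]
{q0, q2, q3, q4} --1--> {q1, q2, q3, q4, q5}  [seen]
{q0, q2, q3, q4} --2--> {q0, q1, q2, q3, q4, q5}  [seen]
{q0, q1, q2, q3, q4, q5} --0--> {q0, q1, q2, q3, q4, q5}  [seen]
{q0, q1, q2, q3, q4, q5} --1--> {q0, q1, q2, q3, q4, q5}  [seen]
{q0, q1, q2, q3, q4, q5} --2--> {q0, q1, q2, q3, q4, q5}  [seen]
Reachable DFA states: {q0}, {q1, q2, q3, q4, q5}, {q0, q2, q3, q4}, {q0, q1, q2, q3, q4, q5}.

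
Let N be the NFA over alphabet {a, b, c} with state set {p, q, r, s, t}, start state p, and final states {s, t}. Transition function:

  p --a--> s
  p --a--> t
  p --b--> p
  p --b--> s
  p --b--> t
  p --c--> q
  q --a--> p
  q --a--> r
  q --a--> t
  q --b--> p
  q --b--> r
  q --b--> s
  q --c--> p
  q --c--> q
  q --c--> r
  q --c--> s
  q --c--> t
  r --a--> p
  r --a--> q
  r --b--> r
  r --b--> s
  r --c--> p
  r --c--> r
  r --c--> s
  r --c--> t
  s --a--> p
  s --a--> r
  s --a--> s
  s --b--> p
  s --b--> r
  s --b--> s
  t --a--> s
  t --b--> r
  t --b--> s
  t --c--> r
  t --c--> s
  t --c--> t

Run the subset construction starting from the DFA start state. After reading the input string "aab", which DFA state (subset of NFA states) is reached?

Start: {p}.
δ(p,a) = {s, t}.
Union: {s, t}.
After a: {s, t}.
δ(s,a) = {p, r, s}; δ(t,a) = {s}.
Union: {p, r, s}.
After a: {p, r, s}.
δ(p,b) = {p, s, t}; δ(r,b) = {r, s}; δ(s,b) = {p, r, s}.
Union: {p, r, s, t}.
After b: {p, r, s, t}.

{p, r, s, t}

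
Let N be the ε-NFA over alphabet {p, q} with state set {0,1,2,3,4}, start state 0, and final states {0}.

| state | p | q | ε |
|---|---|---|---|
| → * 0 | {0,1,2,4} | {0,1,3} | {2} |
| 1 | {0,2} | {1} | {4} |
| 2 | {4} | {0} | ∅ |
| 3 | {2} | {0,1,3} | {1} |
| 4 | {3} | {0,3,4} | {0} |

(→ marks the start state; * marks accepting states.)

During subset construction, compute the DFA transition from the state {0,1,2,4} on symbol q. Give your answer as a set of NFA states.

δ(0,q) = {0,1,3}; δ(1,q) = {1}; δ(2,q) = {0}; δ(4,q) = {0,3,4}.
Union: {0,1,3,4}.
ε-closure gives {0,1,2,3,4}.

{0,1,2,3,4}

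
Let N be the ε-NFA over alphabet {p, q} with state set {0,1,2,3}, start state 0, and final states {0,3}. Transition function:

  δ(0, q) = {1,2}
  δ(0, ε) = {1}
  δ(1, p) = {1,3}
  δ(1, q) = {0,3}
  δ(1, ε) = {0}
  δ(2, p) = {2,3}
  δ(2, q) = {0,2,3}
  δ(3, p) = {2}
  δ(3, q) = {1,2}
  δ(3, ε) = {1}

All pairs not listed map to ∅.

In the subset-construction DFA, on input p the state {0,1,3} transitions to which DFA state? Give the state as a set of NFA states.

{0,1,2,3}

δ(0,p) = ∅; δ(1,p) = {1,3}; δ(3,p) = {2}.
Union: {1,2,3}.
ε-closure gives {0,1,2,3}.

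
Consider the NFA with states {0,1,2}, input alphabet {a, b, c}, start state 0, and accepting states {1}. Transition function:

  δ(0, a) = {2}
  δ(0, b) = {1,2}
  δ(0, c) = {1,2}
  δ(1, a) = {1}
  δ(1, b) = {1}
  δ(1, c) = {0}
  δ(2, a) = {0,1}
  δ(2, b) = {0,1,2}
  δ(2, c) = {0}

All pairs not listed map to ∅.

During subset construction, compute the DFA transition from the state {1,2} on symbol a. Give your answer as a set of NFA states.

δ(1,a) = {1}; δ(2,a) = {0,1}.
Union: {0,1}.

{0,1}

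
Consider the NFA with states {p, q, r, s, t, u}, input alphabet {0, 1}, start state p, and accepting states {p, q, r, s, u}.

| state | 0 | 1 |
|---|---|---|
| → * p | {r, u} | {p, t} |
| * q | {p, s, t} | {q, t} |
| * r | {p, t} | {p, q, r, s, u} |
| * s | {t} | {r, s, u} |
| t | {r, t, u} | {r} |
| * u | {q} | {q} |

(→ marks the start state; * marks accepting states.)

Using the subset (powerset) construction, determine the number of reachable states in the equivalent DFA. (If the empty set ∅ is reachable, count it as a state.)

Start state of the DFA: {p}.
{p} --0--> {r, u}  [new]
{p} --1--> {p, t}  [new]
{r, u} --0--> {p, q, t}  [new]
{r, u} --1--> {p, q, r, s, u}  [new]
{p, t} --0--> {r, t, u}  [new]
{p, t} --1--> {p, r, t}  [new]
{p, q, t} --0--> {p, r, s, t, u}  [new]
{p, q, t} --1--> {p, q, r, t}  [new]
{p, q, r, s, u} --0--> {p, q, r, s, t, u}  [new]
{p, q, r, s, u} --1--> {p, q, r, s, t, u}  [seen]
{r, t, u} --0--> {p, q, r, t, u}  [new]
{r, t, u} --1--> {p, q, r, s, u}  [seen]
{p, r, t} --0--> {p, r, t, u}  [new]
{p, r, t} --1--> {p, q, r, s, t, u}  [seen]
{p, r, s, t, u} --0--> {p, q, r, t, u}  [seen]
{p, r, s, t, u} --1--> {p, q, r, s, t, u}  [seen]
{p, q, r, t} --0--> {p, r, s, t, u}  [seen]
{p, q, r, t} --1--> {p, q, r, s, t, u}  [seen]
{p, q, r, s, t, u} --0--> {p, q, r, s, t, u}  [seen]
{p, q, r, s, t, u} --1--> {p, q, r, s, t, u}  [seen]
{p, q, r, t, u} --0--> {p, q, r, s, t, u}  [seen]
{p, q, r, t, u} --1--> {p, q, r, s, t, u}  [seen]
{p, r, t, u} --0--> {p, q, r, t, u}  [seen]
{p, r, t, u} --1--> {p, q, r, s, t, u}  [seen]
Reachable DFA states: {p}, {r, u}, {p, t}, {p, q, t}, {p, q, r, s, u}, {r, t, u}, {p, r, t}, {p, r, s, t, u}, {p, q, r, t}, {p, q, r, s, t, u}, {p, q, r, t, u}, {p, r, t, u}.

12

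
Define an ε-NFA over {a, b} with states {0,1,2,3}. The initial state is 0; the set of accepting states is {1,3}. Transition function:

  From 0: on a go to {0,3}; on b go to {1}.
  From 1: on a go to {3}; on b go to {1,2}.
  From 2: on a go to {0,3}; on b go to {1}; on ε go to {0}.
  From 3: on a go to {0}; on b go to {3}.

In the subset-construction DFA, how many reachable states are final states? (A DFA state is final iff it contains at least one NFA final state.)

Start state of the DFA: {0} (ε-closure of the NFA start).
{0} --a--> {0,3}  [new]
{0} --b--> {1}  [new]
{0,3} --a--> {0,3}  [seen]
{0,3} --b--> {1,3}  [new]
{1} --a--> {3}  [new]
{1} --b--> {0,1,2}  [new]
{1,3} --a--> {0,3}  [seen]
{1,3} --b--> {0,1,2,3}  [new]
{3} --a--> {0}  [seen]
{3} --b--> {3}  [seen]
{0,1,2} --a--> {0,3}  [seen]
{0,1,2} --b--> {0,1,2}  [seen]
{0,1,2,3} --a--> {0,3}  [seen]
{0,1,2,3} --b--> {0,1,2,3}  [seen]
Reachable DFA states: {0}, {0,3}, {1}, {1,3}, {3}, {0,1,2}, {0,1,2,3}.
Accepting DFA states (contain an NFA accepting state): {0,3}, {1}, {1,3}, {3}, {0,1,2}, {0,1,2,3}.

6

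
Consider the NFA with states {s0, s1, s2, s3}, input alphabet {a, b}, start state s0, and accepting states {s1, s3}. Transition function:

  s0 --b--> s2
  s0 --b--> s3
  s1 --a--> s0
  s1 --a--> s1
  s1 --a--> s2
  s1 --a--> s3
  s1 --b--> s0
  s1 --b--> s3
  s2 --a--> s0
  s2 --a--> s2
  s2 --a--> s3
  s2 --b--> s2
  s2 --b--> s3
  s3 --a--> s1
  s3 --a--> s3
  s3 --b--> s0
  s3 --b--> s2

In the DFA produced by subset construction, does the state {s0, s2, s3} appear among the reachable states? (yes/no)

yes

Start state of the DFA: {s0}.
{s0} --a--> ∅  [new]
{s0} --b--> {s2, s3}  [new]
∅ --a--> ∅  [seen]
∅ --b--> ∅  [seen]
{s2, s3} --a--> {s0, s1, s2, s3}  [new]
{s2, s3} --b--> {s0, s2, s3}  [new]
{s0, s1, s2, s3} --a--> {s0, s1, s2, s3}  [seen]
{s0, s1, s2, s3} --b--> {s0, s2, s3}  [seen]
{s0, s2, s3} --a--> {s0, s1, s2, s3}  [seen]
{s0, s2, s3} --b--> {s0, s2, s3}  [seen]
Reachable DFA states: {s0}, ∅, {s2, s3}, {s0, s1, s2, s3}, {s0, s2, s3}.
{s0, s2, s3} is among them.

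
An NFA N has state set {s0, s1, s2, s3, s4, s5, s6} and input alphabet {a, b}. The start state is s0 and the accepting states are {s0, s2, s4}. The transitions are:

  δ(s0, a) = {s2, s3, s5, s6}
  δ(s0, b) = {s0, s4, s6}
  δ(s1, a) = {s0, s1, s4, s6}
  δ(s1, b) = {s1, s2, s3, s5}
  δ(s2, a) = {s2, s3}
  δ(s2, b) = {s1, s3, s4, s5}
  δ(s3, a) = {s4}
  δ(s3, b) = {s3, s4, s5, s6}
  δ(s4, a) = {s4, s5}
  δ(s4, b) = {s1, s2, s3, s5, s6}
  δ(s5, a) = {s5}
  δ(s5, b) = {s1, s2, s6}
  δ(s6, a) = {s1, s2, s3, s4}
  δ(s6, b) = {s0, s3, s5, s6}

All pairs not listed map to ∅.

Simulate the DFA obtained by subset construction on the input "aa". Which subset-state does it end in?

Start: {s0}.
δ(s0,a) = {s2, s3, s5, s6}.
Union: {s2, s3, s5, s6}.
After a: {s2, s3, s5, s6}.
δ(s2,a) = {s2, s3}; δ(s3,a) = {s4}; δ(s5,a) = {s5}; δ(s6,a) = {s1, s2, s3, s4}.
Union: {s1, s2, s3, s4, s5}.
After a: {s1, s2, s3, s4, s5}.

{s1, s2, s3, s4, s5}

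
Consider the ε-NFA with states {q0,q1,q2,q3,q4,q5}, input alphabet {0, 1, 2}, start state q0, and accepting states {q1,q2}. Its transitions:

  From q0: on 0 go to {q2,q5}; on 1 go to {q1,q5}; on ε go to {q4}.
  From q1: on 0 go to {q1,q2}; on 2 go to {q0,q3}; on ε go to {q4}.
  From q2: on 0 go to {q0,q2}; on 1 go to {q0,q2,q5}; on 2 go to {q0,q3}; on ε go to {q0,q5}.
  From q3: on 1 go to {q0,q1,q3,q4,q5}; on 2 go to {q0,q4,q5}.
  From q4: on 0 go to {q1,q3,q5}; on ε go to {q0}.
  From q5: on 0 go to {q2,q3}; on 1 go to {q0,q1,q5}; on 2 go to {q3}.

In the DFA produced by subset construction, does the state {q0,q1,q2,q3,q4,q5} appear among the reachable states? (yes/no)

Start state of the DFA: {q0,q4} (ε-closure of the NFA start).
{q0,q4} --0--> {q0,q1,q2,q3,q4,q5}  [new]
{q0,q4} --1--> {q0,q1,q4,q5}  [new]
{q0,q4} --2--> ∅  [new]
{q0,q1,q2,q3,q4,q5} --0--> {q0,q1,q2,q3,q4,q5}  [seen]
{q0,q1,q2,q3,q4,q5} --1--> {q0,q1,q2,q3,q4,q5}  [seen]
{q0,q1,q2,q3,q4,q5} --2--> {q0,q3,q4,q5}  [new]
{q0,q1,q4,q5} --0--> {q0,q1,q2,q3,q4,q5}  [seen]
{q0,q1,q4,q5} --1--> {q0,q1,q4,q5}  [seen]
{q0,q1,q4,q5} --2--> {q0,q3,q4}  [new]
∅ --0--> ∅  [seen]
∅ --1--> ∅  [seen]
∅ --2--> ∅  [seen]
{q0,q3,q4,q5} --0--> {q0,q1,q2,q3,q4,q5}  [seen]
{q0,q3,q4,q5} --1--> {q0,q1,q3,q4,q5}  [new]
{q0,q3,q4,q5} --2--> {q0,q3,q4,q5}  [seen]
{q0,q3,q4} --0--> {q0,q1,q2,q3,q4,q5}  [seen]
{q0,q3,q4} --1--> {q0,q1,q3,q4,q5}  [seen]
{q0,q3,q4} --2--> {q0,q4,q5}  [new]
{q0,q1,q3,q4,q5} --0--> {q0,q1,q2,q3,q4,q5}  [seen]
{q0,q1,q3,q4,q5} --1--> {q0,q1,q3,q4,q5}  [seen]
{q0,q1,q3,q4,q5} --2--> {q0,q3,q4,q5}  [seen]
{q0,q4,q5} --0--> {q0,q1,q2,q3,q4,q5}  [seen]
{q0,q4,q5} --1--> {q0,q1,q4,q5}  [seen]
{q0,q4,q5} --2--> {q3}  [new]
{q3} --0--> ∅  [seen]
{q3} --1--> {q0,q1,q3,q4,q5}  [seen]
{q3} --2--> {q0,q4,q5}  [seen]
Reachable DFA states: {q0,q4}, {q0,q1,q2,q3,q4,q5}, {q0,q1,q4,q5}, ∅, {q0,q3,q4,q5}, {q0,q3,q4}, {q0,q1,q3,q4,q5}, {q0,q4,q5}, {q3}.
{q0,q1,q2,q3,q4,q5} is among them.

yes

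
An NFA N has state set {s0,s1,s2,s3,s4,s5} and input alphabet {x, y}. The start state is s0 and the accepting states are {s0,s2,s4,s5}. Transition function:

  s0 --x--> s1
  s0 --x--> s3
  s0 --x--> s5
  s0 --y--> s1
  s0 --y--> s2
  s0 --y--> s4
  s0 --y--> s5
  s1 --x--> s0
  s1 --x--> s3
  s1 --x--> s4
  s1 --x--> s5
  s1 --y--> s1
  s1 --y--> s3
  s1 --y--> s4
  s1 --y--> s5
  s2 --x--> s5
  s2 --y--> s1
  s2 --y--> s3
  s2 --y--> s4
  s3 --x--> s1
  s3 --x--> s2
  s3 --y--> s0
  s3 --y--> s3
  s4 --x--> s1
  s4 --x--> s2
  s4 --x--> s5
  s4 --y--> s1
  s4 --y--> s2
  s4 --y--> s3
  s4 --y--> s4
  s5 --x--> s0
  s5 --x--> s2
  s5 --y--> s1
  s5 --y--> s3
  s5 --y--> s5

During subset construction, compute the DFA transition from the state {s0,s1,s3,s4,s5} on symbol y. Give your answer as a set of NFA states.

{s0,s1,s2,s3,s4,s5}

δ(s0,y) = {s1,s2,s4,s5}; δ(s1,y) = {s1,s3,s4,s5}; δ(s3,y) = {s0,s3}; δ(s4,y) = {s1,s2,s3,s4}; δ(s5,y) = {s1,s3,s5}.
Union: {s0,s1,s2,s3,s4,s5}.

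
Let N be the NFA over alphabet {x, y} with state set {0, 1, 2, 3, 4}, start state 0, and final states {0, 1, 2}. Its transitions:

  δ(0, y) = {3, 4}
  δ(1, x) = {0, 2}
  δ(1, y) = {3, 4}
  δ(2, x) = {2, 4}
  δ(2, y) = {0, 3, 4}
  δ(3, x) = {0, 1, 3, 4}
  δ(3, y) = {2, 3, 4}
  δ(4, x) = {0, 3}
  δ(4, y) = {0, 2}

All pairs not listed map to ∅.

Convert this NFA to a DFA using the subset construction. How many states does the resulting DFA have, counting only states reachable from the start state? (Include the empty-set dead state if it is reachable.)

6

Start state of the DFA: {0}.
{0} --x--> ∅  [new]
{0} --y--> {3, 4}  [new]
∅ --x--> ∅  [seen]
∅ --y--> ∅  [seen]
{3, 4} --x--> {0, 1, 3, 4}  [new]
{3, 4} --y--> {0, 2, 3, 4}  [new]
{0, 1, 3, 4} --x--> {0, 1, 2, 3, 4}  [new]
{0, 1, 3, 4} --y--> {0, 2, 3, 4}  [seen]
{0, 2, 3, 4} --x--> {0, 1, 2, 3, 4}  [seen]
{0, 2, 3, 4} --y--> {0, 2, 3, 4}  [seen]
{0, 1, 2, 3, 4} --x--> {0, 1, 2, 3, 4}  [seen]
{0, 1, 2, 3, 4} --y--> {0, 2, 3, 4}  [seen]
Reachable DFA states: {0}, ∅, {3, 4}, {0, 1, 3, 4}, {0, 2, 3, 4}, {0, 1, 2, 3, 4}.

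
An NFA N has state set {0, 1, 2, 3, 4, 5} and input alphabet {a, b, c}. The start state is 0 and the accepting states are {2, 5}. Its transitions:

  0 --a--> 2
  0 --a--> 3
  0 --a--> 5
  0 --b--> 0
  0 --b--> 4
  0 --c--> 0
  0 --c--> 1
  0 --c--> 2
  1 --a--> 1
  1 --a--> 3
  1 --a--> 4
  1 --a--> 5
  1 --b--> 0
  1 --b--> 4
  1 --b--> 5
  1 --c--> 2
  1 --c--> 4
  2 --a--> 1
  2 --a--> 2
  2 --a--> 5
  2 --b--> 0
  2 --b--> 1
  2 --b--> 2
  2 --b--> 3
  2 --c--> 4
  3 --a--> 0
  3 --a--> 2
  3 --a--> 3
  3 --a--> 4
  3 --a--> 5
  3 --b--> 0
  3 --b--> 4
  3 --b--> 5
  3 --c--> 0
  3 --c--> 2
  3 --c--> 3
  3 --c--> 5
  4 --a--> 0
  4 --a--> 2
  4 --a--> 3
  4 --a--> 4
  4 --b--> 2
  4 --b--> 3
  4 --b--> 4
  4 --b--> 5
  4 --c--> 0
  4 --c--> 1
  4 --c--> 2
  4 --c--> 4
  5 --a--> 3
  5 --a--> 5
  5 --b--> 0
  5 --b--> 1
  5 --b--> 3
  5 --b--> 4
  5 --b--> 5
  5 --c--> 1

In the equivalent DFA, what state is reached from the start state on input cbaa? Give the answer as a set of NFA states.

{0, 1, 2, 3, 4, 5}

Start: {0}.
δ(0,c) = {0, 1, 2}.
Union: {0, 1, 2}.
After c: {0, 1, 2}.
δ(0,b) = {0, 4}; δ(1,b) = {0, 4, 5}; δ(2,b) = {0, 1, 2, 3}.
Union: {0, 1, 2, 3, 4, 5}.
After b: {0, 1, 2, 3, 4, 5}.
δ(0,a) = {2, 3, 5}; δ(1,a) = {1, 3, 4, 5}; δ(2,a) = {1, 2, 5}; δ(3,a) = {0, 2, 3, 4, 5}; δ(4,a) = {0, 2, 3, 4}; δ(5,a) = {3, 5}.
Union: {0, 1, 2, 3, 4, 5}.
After a: {0, 1, 2, 3, 4, 5}.
δ(0,a) = {2, 3, 5}; δ(1,a) = {1, 3, 4, 5}; δ(2,a) = {1, 2, 5}; δ(3,a) = {0, 2, 3, 4, 5}; δ(4,a) = {0, 2, 3, 4}; δ(5,a) = {3, 5}.
Union: {0, 1, 2, 3, 4, 5}.
After a: {0, 1, 2, 3, 4, 5}.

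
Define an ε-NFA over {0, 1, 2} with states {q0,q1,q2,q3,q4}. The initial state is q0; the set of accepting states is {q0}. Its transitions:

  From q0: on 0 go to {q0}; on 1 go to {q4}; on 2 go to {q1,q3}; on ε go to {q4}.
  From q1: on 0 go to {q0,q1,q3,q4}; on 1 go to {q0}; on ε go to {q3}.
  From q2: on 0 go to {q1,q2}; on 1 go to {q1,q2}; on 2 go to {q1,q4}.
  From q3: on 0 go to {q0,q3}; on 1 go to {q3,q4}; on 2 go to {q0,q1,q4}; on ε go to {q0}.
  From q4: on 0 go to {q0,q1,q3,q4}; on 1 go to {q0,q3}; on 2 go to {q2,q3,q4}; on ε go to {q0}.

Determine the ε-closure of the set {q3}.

Begin with {q3}.
q3 →ε {q0}; add q0.
q0 →ε {q4}; add q4.
ε-closure = {q0,q3,q4}.

{q0,q3,q4}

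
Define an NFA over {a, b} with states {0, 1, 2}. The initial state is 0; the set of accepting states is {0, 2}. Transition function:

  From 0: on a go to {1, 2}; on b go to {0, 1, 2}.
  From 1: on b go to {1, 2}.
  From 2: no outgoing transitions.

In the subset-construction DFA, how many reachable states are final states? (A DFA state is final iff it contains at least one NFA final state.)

Start state of the DFA: {0}.
{0} --a--> {1, 2}  [new]
{0} --b--> {0, 1, 2}  [new]
{1, 2} --a--> ∅  [new]
{1, 2} --b--> {1, 2}  [seen]
{0, 1, 2} --a--> {1, 2}  [seen]
{0, 1, 2} --b--> {0, 1, 2}  [seen]
∅ --a--> ∅  [seen]
∅ --b--> ∅  [seen]
Reachable DFA states: {0}, {1, 2}, {0, 1, 2}, ∅.
Accepting DFA states (contain an NFA accepting state): {0}, {1, 2}, {0, 1, 2}.

3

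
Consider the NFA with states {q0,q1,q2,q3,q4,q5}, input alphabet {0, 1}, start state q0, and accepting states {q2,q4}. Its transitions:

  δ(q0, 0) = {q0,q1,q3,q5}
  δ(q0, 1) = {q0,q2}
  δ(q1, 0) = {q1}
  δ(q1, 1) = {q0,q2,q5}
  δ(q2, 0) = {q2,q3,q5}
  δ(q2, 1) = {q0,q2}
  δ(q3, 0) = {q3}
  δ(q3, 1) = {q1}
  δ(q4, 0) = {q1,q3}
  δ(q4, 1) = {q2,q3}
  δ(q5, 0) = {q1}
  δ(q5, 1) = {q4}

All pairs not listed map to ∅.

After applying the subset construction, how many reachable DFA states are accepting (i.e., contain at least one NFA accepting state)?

Start state of the DFA: {q0}.
{q0} --0--> {q0,q1,q3,q5}  [new]
{q0} --1--> {q0,q2}  [new]
{q0,q1,q3,q5} --0--> {q0,q1,q3,q5}  [seen]
{q0,q1,q3,q5} --1--> {q0,q1,q2,q4,q5}  [new]
{q0,q2} --0--> {q0,q1,q2,q3,q5}  [new]
{q0,q2} --1--> {q0,q2}  [seen]
{q0,q1,q2,q4,q5} --0--> {q0,q1,q2,q3,q5}  [seen]
{q0,q1,q2,q4,q5} --1--> {q0,q2,q3,q4,q5}  [new]
{q0,q1,q2,q3,q5} --0--> {q0,q1,q2,q3,q5}  [seen]
{q0,q1,q2,q3,q5} --1--> {q0,q1,q2,q4,q5}  [seen]
{q0,q2,q3,q4,q5} --0--> {q0,q1,q2,q3,q5}  [seen]
{q0,q2,q3,q4,q5} --1--> {q0,q1,q2,q3,q4}  [new]
{q0,q1,q2,q3,q4} --0--> {q0,q1,q2,q3,q5}  [seen]
{q0,q1,q2,q3,q4} --1--> {q0,q1,q2,q3,q5}  [seen]
Reachable DFA states: {q0}, {q0,q1,q3,q5}, {q0,q2}, {q0,q1,q2,q4,q5}, {q0,q1,q2,q3,q5}, {q0,q2,q3,q4,q5}, {q0,q1,q2,q3,q4}.
Accepting DFA states (contain an NFA accepting state): {q0,q2}, {q0,q1,q2,q4,q5}, {q0,q1,q2,q3,q5}, {q0,q2,q3,q4,q5}, {q0,q1,q2,q3,q4}.

5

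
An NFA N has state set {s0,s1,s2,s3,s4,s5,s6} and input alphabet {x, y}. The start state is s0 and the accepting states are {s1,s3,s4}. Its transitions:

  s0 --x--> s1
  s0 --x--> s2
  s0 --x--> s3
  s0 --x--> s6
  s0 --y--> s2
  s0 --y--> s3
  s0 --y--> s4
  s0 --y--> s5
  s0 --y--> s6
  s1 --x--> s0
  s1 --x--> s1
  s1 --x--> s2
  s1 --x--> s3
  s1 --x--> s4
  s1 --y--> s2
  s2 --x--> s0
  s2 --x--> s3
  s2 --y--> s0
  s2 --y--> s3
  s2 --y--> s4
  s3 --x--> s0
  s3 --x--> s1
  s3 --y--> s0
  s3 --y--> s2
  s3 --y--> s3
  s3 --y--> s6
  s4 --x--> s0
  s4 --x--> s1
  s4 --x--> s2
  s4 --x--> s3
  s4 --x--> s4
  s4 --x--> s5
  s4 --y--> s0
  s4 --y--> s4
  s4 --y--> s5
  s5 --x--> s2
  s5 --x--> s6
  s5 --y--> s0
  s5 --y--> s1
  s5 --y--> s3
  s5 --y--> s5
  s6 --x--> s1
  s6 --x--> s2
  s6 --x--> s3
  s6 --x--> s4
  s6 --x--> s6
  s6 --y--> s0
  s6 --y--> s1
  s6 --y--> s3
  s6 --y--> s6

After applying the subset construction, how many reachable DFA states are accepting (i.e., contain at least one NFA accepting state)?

4

Start state of the DFA: {s0}.
{s0} --x--> {s1,s2,s3,s6}  [new]
{s0} --y--> {s2,s3,s4,s5,s6}  [new]
{s1,s2,s3,s6} --x--> {s0,s1,s2,s3,s4,s6}  [new]
{s1,s2,s3,s6} --y--> {s0,s1,s2,s3,s4,s6}  [seen]
{s2,s3,s4,s5,s6} --x--> {s0,s1,s2,s3,s4,s5,s6}  [new]
{s2,s3,s4,s5,s6} --y--> {s0,s1,s2,s3,s4,s5,s6}  [seen]
{s0,s1,s2,s3,s4,s6} --x--> {s0,s1,s2,s3,s4,s5,s6}  [seen]
{s0,s1,s2,s3,s4,s6} --y--> {s0,s1,s2,s3,s4,s5,s6}  [seen]
{s0,s1,s2,s3,s4,s5,s6} --x--> {s0,s1,s2,s3,s4,s5,s6}  [seen]
{s0,s1,s2,s3,s4,s5,s6} --y--> {s0,s1,s2,s3,s4,s5,s6}  [seen]
Reachable DFA states: {s0}, {s1,s2,s3,s6}, {s2,s3,s4,s5,s6}, {s0,s1,s2,s3,s4,s6}, {s0,s1,s2,s3,s4,s5,s6}.
Accepting DFA states (contain an NFA accepting state): {s1,s2,s3,s6}, {s2,s3,s4,s5,s6}, {s0,s1,s2,s3,s4,s6}, {s0,s1,s2,s3,s4,s5,s6}.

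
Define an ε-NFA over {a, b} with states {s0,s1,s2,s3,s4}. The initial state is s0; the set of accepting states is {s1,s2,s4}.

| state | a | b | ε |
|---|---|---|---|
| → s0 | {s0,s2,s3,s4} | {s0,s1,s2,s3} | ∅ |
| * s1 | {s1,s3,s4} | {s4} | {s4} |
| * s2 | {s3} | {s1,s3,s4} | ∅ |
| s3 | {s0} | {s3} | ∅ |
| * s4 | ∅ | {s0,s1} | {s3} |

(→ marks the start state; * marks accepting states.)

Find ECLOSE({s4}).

Begin with {s4}.
s4 →ε {s3}; add s3.
ε-closure = {s3,s4}.

{s3,s4}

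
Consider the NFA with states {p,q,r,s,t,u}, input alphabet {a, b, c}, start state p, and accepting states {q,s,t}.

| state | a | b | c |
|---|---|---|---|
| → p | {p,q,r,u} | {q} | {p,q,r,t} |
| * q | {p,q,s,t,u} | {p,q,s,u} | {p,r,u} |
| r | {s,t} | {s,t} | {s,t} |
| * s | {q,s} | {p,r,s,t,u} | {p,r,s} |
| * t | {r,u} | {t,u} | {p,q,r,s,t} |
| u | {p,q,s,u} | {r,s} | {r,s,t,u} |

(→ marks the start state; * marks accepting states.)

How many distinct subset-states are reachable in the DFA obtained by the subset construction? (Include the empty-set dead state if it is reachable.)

9

Start state of the DFA: {p}.
{p} --a--> {p,q,r,u}  [new]
{p} --b--> {q}  [new]
{p} --c--> {p,q,r,t}  [new]
{p,q,r,u} --a--> {p,q,r,s,t,u}  [new]
{p,q,r,u} --b--> {p,q,r,s,t,u}  [seen]
{p,q,r,u} --c--> {p,q,r,s,t,u}  [seen]
{q} --a--> {p,q,s,t,u}  [new]
{q} --b--> {p,q,s,u}  [new]
{q} --c--> {p,r,u}  [new]
{p,q,r,t} --a--> {p,q,r,s,t,u}  [seen]
{p,q,r,t} --b--> {p,q,s,t,u}  [seen]
{p,q,r,t} --c--> {p,q,r,s,t,u}  [seen]
{p,q,r,s,t,u} --a--> {p,q,r,s,t,u}  [seen]
{p,q,r,s,t,u} --b--> {p,q,r,s,t,u}  [seen]
{p,q,r,s,t,u} --c--> {p,q,r,s,t,u}  [seen]
{p,q,s,t,u} --a--> {p,q,r,s,t,u}  [seen]
{p,q,s,t,u} --b--> {p,q,r,s,t,u}  [seen]
{p,q,s,t,u} --c--> {p,q,r,s,t,u}  [seen]
{p,q,s,u} --a--> {p,q,r,s,t,u}  [seen]
{p,q,s,u} --b--> {p,q,r,s,t,u}  [seen]
{p,q,s,u} --c--> {p,q,r,s,t,u}  [seen]
{p,r,u} --a--> {p,q,r,s,t,u}  [seen]
{p,r,u} --b--> {q,r,s,t}  [new]
{p,r,u} --c--> {p,q,r,s,t,u}  [seen]
{q,r,s,t} --a--> {p,q,r,s,t,u}  [seen]
{q,r,s,t} --b--> {p,q,r,s,t,u}  [seen]
{q,r,s,t} --c--> {p,q,r,s,t,u}  [seen]
Reachable DFA states: {p}, {p,q,r,u}, {q}, {p,q,r,t}, {p,q,r,s,t,u}, {p,q,s,t,u}, {p,q,s,u}, {p,r,u}, {q,r,s,t}.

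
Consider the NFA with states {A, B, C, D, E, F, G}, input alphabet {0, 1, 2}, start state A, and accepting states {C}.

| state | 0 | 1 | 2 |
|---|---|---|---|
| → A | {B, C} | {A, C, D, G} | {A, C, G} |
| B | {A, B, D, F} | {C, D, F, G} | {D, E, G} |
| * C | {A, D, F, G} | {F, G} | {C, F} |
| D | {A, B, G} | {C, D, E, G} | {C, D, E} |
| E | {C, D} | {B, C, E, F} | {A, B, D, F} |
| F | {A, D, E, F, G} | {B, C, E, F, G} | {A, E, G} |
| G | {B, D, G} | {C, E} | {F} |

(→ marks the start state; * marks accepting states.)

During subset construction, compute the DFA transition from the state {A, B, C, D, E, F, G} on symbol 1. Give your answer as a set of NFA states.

δ(A,1) = {A, C, D, G}; δ(B,1) = {C, D, F, G}; δ(C,1) = {F, G}; δ(D,1) = {C, D, E, G}; δ(E,1) = {B, C, E, F}; δ(F,1) = {B, C, E, F, G}; δ(G,1) = {C, E}.
Union: {A, B, C, D, E, F, G}.

{A, B, C, D, E, F, G}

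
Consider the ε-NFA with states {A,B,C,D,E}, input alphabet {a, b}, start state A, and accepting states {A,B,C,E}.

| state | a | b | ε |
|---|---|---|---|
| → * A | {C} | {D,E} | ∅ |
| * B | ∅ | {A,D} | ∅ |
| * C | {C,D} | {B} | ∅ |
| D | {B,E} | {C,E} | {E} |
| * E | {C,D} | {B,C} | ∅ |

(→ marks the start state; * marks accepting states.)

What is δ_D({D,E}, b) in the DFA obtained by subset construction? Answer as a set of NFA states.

{B,C,E}

δ(D,b) = {C,E}; δ(E,b) = {B,C}.
Union: {B,C,E}.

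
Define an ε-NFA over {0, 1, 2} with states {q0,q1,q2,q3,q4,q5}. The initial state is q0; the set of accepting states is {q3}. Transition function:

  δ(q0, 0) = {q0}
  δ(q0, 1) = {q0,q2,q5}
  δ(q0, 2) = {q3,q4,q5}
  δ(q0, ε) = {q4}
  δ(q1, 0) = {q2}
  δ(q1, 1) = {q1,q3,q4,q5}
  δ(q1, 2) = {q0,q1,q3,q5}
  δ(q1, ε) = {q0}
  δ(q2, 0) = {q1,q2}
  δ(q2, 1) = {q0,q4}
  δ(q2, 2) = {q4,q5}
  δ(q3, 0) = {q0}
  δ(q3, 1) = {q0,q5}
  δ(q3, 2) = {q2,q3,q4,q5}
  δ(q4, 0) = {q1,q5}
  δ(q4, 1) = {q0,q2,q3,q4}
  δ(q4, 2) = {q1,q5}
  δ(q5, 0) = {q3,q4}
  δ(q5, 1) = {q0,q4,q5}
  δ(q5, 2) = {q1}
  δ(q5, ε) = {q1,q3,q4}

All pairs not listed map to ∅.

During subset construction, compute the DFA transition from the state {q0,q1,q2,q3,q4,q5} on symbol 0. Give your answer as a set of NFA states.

{q0,q1,q2,q3,q4,q5}

δ(q0,0) = {q0}; δ(q1,0) = {q2}; δ(q2,0) = {q1,q2}; δ(q3,0) = {q0}; δ(q4,0) = {q1,q5}; δ(q5,0) = {q3,q4}.
Union: {q0,q1,q2,q3,q4,q5}.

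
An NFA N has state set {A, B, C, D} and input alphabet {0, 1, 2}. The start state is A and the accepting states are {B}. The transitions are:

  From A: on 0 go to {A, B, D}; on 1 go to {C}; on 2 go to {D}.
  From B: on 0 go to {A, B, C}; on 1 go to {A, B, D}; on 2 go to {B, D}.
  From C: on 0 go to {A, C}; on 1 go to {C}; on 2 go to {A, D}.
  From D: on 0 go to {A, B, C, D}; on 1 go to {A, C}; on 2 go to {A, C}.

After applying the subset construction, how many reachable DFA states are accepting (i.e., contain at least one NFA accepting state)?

Start state of the DFA: {A}.
{A} --0--> {A, B, D}  [new]
{A} --1--> {C}  [new]
{A} --2--> {D}  [new]
{A, B, D} --0--> {A, B, C, D}  [new]
{A, B, D} --1--> {A, B, C, D}  [seen]
{A, B, D} --2--> {A, B, C, D}  [seen]
{C} --0--> {A, C}  [new]
{C} --1--> {C}  [seen]
{C} --2--> {A, D}  [new]
{D} --0--> {A, B, C, D}  [seen]
{D} --1--> {A, C}  [seen]
{D} --2--> {A, C}  [seen]
{A, B, C, D} --0--> {A, B, C, D}  [seen]
{A, B, C, D} --1--> {A, B, C, D}  [seen]
{A, B, C, D} --2--> {A, B, C, D}  [seen]
{A, C} --0--> {A, B, C, D}  [seen]
{A, C} --1--> {C}  [seen]
{A, C} --2--> {A, D}  [seen]
{A, D} --0--> {A, B, C, D}  [seen]
{A, D} --1--> {A, C}  [seen]
{A, D} --2--> {A, C, D}  [new]
{A, C, D} --0--> {A, B, C, D}  [seen]
{A, C, D} --1--> {A, C}  [seen]
{A, C, D} --2--> {A, C, D}  [seen]
Reachable DFA states: {A}, {A, B, D}, {C}, {D}, {A, B, C, D}, {A, C}, {A, D}, {A, C, D}.
Accepting DFA states (contain an NFA accepting state): {A, B, D}, {A, B, C, D}.

2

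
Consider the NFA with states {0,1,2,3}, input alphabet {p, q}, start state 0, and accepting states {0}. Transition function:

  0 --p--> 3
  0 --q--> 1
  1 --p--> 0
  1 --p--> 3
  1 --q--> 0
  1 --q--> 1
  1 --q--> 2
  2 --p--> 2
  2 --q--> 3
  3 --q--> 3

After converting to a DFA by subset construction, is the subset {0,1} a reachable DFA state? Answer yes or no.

Start state of the DFA: {0}.
{0} --p--> {3}  [new]
{0} --q--> {1}  [new]
{3} --p--> ∅  [new]
{3} --q--> {3}  [seen]
{1} --p--> {0,3}  [new]
{1} --q--> {0,1,2}  [new]
∅ --p--> ∅  [seen]
∅ --q--> ∅  [seen]
{0,3} --p--> {3}  [seen]
{0,3} --q--> {1,3}  [new]
{0,1,2} --p--> {0,2,3}  [new]
{0,1,2} --q--> {0,1,2,3}  [new]
{1,3} --p--> {0,3}  [seen]
{1,3} --q--> {0,1,2,3}  [seen]
{0,2,3} --p--> {2,3}  [new]
{0,2,3} --q--> {1,3}  [seen]
{0,1,2,3} --p--> {0,2,3}  [seen]
{0,1,2,3} --q--> {0,1,2,3}  [seen]
{2,3} --p--> {2}  [new]
{2,3} --q--> {3}  [seen]
{2} --p--> {2}  [seen]
{2} --q--> {3}  [seen]
Reachable DFA states: {0}, {3}, {1}, ∅, {0,3}, {0,1,2}, {1,3}, {0,2,3}, {0,1,2,3}, {2,3}, {2}.
{0,1} is not among them.

no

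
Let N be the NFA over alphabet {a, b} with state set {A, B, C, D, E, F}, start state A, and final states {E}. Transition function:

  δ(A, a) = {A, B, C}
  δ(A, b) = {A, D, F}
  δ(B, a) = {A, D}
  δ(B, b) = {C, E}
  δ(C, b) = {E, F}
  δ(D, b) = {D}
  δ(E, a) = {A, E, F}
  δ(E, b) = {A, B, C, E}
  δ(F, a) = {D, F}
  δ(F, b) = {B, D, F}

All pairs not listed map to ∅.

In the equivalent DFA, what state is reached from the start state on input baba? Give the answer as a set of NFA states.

Start: {A}.
δ(A,b) = {A, D, F}.
Union: {A, D, F}.
After b: {A, D, F}.
δ(A,a) = {A, B, C}; δ(D,a) = ∅; δ(F,a) = {D, F}.
Union: {A, B, C, D, F}.
After a: {A, B, C, D, F}.
δ(A,b) = {A, D, F}; δ(B,b) = {C, E}; δ(C,b) = {E, F}; δ(D,b) = {D}; δ(F,b) = {B, D, F}.
Union: {A, B, C, D, E, F}.
After b: {A, B, C, D, E, F}.
δ(A,a) = {A, B, C}; δ(B,a) = {A, D}; δ(C,a) = ∅; δ(D,a) = ∅; δ(E,a) = {A, E, F}; δ(F,a) = {D, F}.
Union: {A, B, C, D, E, F}.
After a: {A, B, C, D, E, F}.

{A, B, C, D, E, F}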